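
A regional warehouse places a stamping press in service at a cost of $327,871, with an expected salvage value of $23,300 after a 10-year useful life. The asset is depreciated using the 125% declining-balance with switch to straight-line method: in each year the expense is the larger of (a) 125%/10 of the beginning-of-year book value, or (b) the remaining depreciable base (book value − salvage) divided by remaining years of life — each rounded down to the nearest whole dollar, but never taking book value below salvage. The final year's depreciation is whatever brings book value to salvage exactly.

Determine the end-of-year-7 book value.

$107,450

Depreciable base = $327,871 − $23,300 = $304,571.
Year 1: DB = ⌊$327,871 × 125%/10⌋ = $40,983; SL = ⌊$304,571/10⌋ = $30,457 → take DB $40,983. Book value $286,888.
Year 2: DB = ⌊$286,888 × 125%/10⌋ = $35,861; SL = ⌊$263,588/9⌋ = $29,287 → take DB $35,861. Book value $251,027.
Year 3: DB = ⌊$251,027 × 125%/10⌋ = $31,378; SL = ⌊$227,727/8⌋ = $28,465 → take DB $31,378. Book value $219,649.
Year 4: DB = ⌊$219,649 × 125%/10⌋ = $27,456; SL = ⌊$196,349/7⌋ = $28,049 → take SL $28,049. Book value $191,600.
Year 5: DB = ⌊$191,600 × 125%/10⌋ = $23,950; SL = ⌊$168,300/6⌋ = $28,050 → take SL $28,050. Book value $163,550.
Year 6: DB = ⌊$163,550 × 125%/10⌋ = $20,443; SL = ⌊$140,250/5⌋ = $28,050 → take SL $28,050. Book value $135,500.
Year 7: DB = ⌊$135,500 × 125%/10⌋ = $16,937; SL = ⌊$112,200/4⌋ = $28,050 → take SL $28,050. Book value $107,450.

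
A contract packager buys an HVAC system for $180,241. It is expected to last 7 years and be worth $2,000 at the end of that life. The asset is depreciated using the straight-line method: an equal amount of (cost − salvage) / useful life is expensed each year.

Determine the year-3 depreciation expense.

Depreciable base = $180,241 − $2,000 = $178,241.
Annual expense = $178,241 / 7 = $25,463.

$25,463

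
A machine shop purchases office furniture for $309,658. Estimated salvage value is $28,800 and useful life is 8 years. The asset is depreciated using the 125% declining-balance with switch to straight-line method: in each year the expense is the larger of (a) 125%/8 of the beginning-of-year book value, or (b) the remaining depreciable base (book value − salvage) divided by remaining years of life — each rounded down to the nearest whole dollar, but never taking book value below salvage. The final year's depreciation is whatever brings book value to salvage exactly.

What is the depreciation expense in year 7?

$31,441

Depreciable base = $309,658 − $28,800 = $280,858.
Year 1: DB = ⌊$309,658 × 125%/8⌋ = $48,384; SL = ⌊$280,858/8⌋ = $35,107 → take DB $48,384. Book value $261,274.
Year 2: DB = ⌊$261,274 × 125%/8⌋ = $40,824; SL = ⌊$232,474/7⌋ = $33,210 → take DB $40,824. Book value $220,450.
Year 3: DB = ⌊$220,450 × 125%/8⌋ = $34,445; SL = ⌊$191,650/6⌋ = $31,941 → take DB $34,445. Book value $186,005.
Year 4: DB = ⌊$186,005 × 125%/8⌋ = $29,063; SL = ⌊$157,205/5⌋ = $31,441 → take SL $31,441. Book value $154,564.
Year 5: DB = ⌊$154,564 × 125%/8⌋ = $24,150; SL = ⌊$125,764/4⌋ = $31,441 → take SL $31,441. Book value $123,123.
Year 6: DB = ⌊$123,123 × 125%/8⌋ = $19,237; SL = ⌊$94,323/3⌋ = $31,441 → take SL $31,441. Book value $91,682.
Year 7: DB = ⌊$91,682 × 125%/8⌋ = $14,325; SL = ⌊$62,882/2⌋ = $31,441 → take SL $31,441. Book value $60,241.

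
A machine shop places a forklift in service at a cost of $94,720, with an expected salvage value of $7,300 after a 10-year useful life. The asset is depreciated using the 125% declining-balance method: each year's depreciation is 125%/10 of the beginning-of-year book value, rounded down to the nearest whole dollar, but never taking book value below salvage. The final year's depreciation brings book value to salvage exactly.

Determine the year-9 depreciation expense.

Depreciable base = $94,720 − $7,300 = $87,420.
Year 1: ⌊$94,720 × 125%/10⌋ = $11,840. Book value $82,880.
Year 2: ⌊$82,880 × 125%/10⌋ = $10,360. Book value $72,520.
Year 3: ⌊$72,520 × 125%/10⌋ = $9,065. Book value $63,455.
Year 4: ⌊$63,455 × 125%/10⌋ = $7,931. Book value $55,524.
Year 5: ⌊$55,524 × 125%/10⌋ = $6,940. Book value $48,584.
Year 6: ⌊$48,584 × 125%/10⌋ = $6,073. Book value $42,511.
Year 7: ⌊$42,511 × 125%/10⌋ = $5,313. Book value $37,198.
Year 8: ⌊$37,198 × 125%/10⌋ = $4,649. Book value $32,549.
Year 9: ⌊$32,549 × 125%/10⌋ = $4,068. Book value $28,481.

$4,068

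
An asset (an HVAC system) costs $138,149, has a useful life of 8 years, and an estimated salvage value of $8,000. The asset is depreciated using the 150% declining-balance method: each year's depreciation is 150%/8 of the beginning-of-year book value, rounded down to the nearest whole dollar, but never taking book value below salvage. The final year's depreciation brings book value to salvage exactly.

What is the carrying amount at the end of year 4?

$60,208

Depreciable base = $138,149 − $8,000 = $130,149.
Year 1: ⌊$138,149 × 150%/8⌋ = $25,902. Book value $112,247.
Year 2: ⌊$112,247 × 150%/8⌋ = $21,046. Book value $91,201.
Year 3: ⌊$91,201 × 150%/8⌋ = $17,100. Book value $74,101.
Year 4: ⌊$74,101 × 150%/8⌋ = $13,893. Book value $60,208.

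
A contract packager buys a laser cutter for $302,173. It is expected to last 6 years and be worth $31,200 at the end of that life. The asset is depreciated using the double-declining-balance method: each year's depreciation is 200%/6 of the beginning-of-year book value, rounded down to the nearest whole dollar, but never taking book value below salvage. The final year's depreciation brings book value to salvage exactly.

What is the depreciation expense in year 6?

$8,594

Depreciable base = $302,173 − $31,200 = $270,973.
Year 1: ⌊$302,173 × 200%/6⌋ = $100,724. Book value $201,449.
Year 2: ⌊$201,449 × 200%/6⌋ = $67,149. Book value $134,300.
Year 3: ⌊$134,300 × 200%/6⌋ = $44,766. Book value $89,534.
Year 4: ⌊$89,534 × 200%/6⌋ = $29,844. Book value $59,690.
Year 5: ⌊$59,690 × 200%/6⌋ = $19,896. Book value $39,794.
Year 6 (final): $39,794 − $31,200 = $8,594. Book value $31,200.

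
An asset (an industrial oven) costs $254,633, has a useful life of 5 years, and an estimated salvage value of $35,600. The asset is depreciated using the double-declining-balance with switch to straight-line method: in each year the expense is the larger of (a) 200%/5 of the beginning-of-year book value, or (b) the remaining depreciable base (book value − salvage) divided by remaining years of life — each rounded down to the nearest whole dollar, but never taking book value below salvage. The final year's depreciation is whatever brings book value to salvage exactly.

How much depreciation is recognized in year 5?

$0

Depreciable base = $254,633 − $35,600 = $219,033.
Year 1: DB = ⌊$254,633 × 200%/5⌋ = $101,853; SL = ⌊$219,033/5⌋ = $43,806 → take DB $101,853. Book value $152,780.
Year 2: DB = ⌊$152,780 × 200%/5⌋ = $61,112; SL = ⌊$117,180/4⌋ = $29,295 → take DB $61,112. Book value $91,668.
Year 3: DB = ⌊$91,668 × 200%/5⌋ = $36,667; SL = ⌊$56,068/3⌋ = $18,689 → take DB $36,667. Book value $55,001.
Year 4: DB = ⌊$55,001 × 200%/5⌋ = $22,000; SL = ⌊$19,401/2⌋ = $9,700 → take DB $22,000, capped at $19,401. Book value $35,600.
Year 5 (final): $35,600 − $35,600 = $0. Book value $35,600.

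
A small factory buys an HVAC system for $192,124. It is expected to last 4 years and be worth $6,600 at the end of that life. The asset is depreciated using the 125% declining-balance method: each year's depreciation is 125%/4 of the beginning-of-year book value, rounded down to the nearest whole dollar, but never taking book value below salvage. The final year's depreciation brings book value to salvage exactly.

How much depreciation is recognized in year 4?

$55,832

Depreciable base = $192,124 − $6,600 = $185,524.
Year 1: ⌊$192,124 × 125%/4⌋ = $60,038. Book value $132,086.
Year 2: ⌊$132,086 × 125%/4⌋ = $41,276. Book value $90,810.
Year 3: ⌊$90,810 × 125%/4⌋ = $28,378. Book value $62,432.
Year 4 (final): $62,432 − $6,600 = $55,832. Book value $6,600.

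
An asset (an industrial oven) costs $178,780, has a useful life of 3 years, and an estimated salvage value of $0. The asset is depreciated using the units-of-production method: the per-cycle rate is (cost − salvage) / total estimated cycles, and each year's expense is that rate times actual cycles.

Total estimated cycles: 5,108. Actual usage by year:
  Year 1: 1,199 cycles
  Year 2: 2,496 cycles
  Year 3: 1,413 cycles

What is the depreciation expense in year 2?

$87,360

Depreciable base = $178,780 − $0 = $178,780.
Rate = $178,780 / 5,108 cycles = $35 per cycle.
Year 1: 1,199 × $35 = $41,965. Book value $136,815.
Year 2: 2,496 × $35 = $87,360. Book value $49,455.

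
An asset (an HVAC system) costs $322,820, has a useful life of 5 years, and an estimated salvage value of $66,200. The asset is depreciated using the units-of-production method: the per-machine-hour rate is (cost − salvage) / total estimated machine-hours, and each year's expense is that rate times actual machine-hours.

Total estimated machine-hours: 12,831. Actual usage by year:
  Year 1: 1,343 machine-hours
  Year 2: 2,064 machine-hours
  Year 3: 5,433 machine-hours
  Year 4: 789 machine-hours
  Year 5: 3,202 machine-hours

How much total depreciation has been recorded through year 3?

$176,800

Depreciable base = $322,820 − $66,200 = $256,620.
Rate = $256,620 / 12,831 machine-hours = $20 per machine-hour.
Year 1: 1,343 × $20 = $26,860. Book value $295,960.
Year 2: 2,064 × $20 = $41,280. Book value $254,680.
Year 3: 5,433 × $20 = $108,660. Book value $146,020.
Accumulated through year 3 = $322,820 − $146,020 = $176,800.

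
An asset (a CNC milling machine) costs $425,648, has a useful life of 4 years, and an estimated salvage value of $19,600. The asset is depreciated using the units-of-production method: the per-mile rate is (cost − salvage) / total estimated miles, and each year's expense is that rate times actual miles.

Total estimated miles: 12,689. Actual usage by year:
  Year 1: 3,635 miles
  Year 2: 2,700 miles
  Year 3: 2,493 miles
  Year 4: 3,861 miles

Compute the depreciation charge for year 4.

Depreciable base = $425,648 − $19,600 = $406,048.
Rate = $406,048 / 12,689 miles = $32 per mile.
Year 1: 3,635 × $32 = $116,320. Book value $309,328.
Year 2: 2,700 × $32 = $86,400. Book value $222,928.
Year 3: 2,493 × $32 = $79,776. Book value $143,152.
Year 4: 3,861 × $32 = $123,552. Book value $19,600.

$123,552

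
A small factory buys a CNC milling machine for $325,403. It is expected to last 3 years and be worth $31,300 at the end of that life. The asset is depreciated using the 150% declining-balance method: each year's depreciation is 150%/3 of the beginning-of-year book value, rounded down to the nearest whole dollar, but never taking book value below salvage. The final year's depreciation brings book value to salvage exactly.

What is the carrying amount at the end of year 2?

Depreciable base = $325,403 − $31,300 = $294,103.
Year 1: ⌊$325,403 × 150%/3⌋ = $162,701. Book value $162,702.
Year 2: ⌊$162,702 × 150%/3⌋ = $81,351. Book value $81,351.

$81,351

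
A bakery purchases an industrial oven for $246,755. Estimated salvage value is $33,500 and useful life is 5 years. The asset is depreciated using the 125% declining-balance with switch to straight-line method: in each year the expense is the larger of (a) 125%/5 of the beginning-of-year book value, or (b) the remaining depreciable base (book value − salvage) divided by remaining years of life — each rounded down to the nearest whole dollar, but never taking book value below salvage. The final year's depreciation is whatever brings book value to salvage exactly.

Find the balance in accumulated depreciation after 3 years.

Depreciable base = $246,755 − $33,500 = $213,255.
Year 1: DB = ⌊$246,755 × 125%/5⌋ = $61,688; SL = ⌊$213,255/5⌋ = $42,651 → take DB $61,688. Book value $185,067.
Year 2: DB = ⌊$185,067 × 125%/5⌋ = $46,266; SL = ⌊$151,567/4⌋ = $37,891 → take DB $46,266. Book value $138,801.
Year 3: DB = ⌊$138,801 × 125%/5⌋ = $34,700; SL = ⌊$105,301/3⌋ = $35,100 → take SL $35,100. Book value $103,701.
Accumulated through year 3 = $246,755 − $103,701 = $143,054.

$143,054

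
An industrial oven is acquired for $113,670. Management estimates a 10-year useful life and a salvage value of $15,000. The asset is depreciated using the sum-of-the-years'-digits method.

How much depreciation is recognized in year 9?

$3,588

Depreciable base = $113,670 − $15,000 = $98,670.
Sum of the years' digits = 10+9+8+7+6+5+4+3+2+1 = 55.
Year 1: $98,670 × 10/55 = $17,940. Book value $95,730.
Year 2: $98,670 × 9/55 = $16,146. Book value $79,584.
Year 3: $98,670 × 8/55 = $14,352. Book value $65,232.
Year 4: $98,670 × 7/55 = $12,558. Book value $52,674.
Year 5: $98,670 × 6/55 = $10,764. Book value $41,910.
Year 6: $98,670 × 5/55 = $8,970. Book value $32,940.
Year 7: $98,670 × 4/55 = $7,176. Book value $25,764.
Year 8: $98,670 × 3/55 = $5,382. Book value $20,382.
Year 9: $98,670 × 2/55 = $3,588. Book value $16,794.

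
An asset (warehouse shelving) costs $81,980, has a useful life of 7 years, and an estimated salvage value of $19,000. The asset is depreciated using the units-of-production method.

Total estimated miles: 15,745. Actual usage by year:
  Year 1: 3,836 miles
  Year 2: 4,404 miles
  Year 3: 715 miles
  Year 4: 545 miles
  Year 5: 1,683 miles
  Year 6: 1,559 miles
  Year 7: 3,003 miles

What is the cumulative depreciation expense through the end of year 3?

$35,820

Depreciable base = $81,980 − $19,000 = $62,980.
Rate = $62,980 / 15,745 miles = $4 per mile.
Year 1: 3,836 × $4 = $15,344. Book value $66,636.
Year 2: 4,404 × $4 = $17,616. Book value $49,020.
Year 3: 715 × $4 = $2,860. Book value $46,160.
Accumulated through year 3 = $81,980 − $46,160 = $35,820.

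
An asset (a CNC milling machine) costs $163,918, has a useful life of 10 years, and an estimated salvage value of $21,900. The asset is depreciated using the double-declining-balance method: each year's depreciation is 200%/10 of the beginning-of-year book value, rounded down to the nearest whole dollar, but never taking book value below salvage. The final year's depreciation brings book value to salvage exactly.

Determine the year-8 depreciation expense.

$6,875

Depreciable base = $163,918 − $21,900 = $142,018.
Year 1: ⌊$163,918 × 200%/10⌋ = $32,783. Book value $131,135.
Year 2: ⌊$131,135 × 200%/10⌋ = $26,227. Book value $104,908.
Year 3: ⌊$104,908 × 200%/10⌋ = $20,981. Book value $83,927.
Year 4: ⌊$83,927 × 200%/10⌋ = $16,785. Book value $67,142.
Year 5: ⌊$67,142 × 200%/10⌋ = $13,428. Book value $53,714.
Year 6: ⌊$53,714 × 200%/10⌋ = $10,742. Book value $42,972.
Year 7: ⌊$42,972 × 200%/10⌋ = $8,594. Book value $34,378.
Year 8: ⌊$34,378 × 200%/10⌋ = $6,875. Book value $27,503.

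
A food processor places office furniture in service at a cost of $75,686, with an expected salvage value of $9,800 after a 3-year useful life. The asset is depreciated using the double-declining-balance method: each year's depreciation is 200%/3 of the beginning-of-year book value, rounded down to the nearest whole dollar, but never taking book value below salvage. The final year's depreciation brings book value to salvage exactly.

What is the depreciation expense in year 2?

Depreciable base = $75,686 − $9,800 = $65,886.
Year 1: ⌊$75,686 × 200%/3⌋ = $50,457. Book value $25,229.
Year 2: ⌊$25,229 × 200%/3⌋ = $16,819, capped at $15,429. Book value $9,800.

$15,429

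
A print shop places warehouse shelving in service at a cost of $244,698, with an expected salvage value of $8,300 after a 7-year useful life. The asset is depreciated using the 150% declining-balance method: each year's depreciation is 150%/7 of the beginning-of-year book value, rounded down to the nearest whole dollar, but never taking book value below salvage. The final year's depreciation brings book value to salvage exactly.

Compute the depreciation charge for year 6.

Depreciable base = $244,698 − $8,300 = $236,398.
Year 1: ⌊$244,698 × 150%/7⌋ = $52,435. Book value $192,263.
Year 2: ⌊$192,263 × 150%/7⌋ = $41,199. Book value $151,064.
Year 3: ⌊$151,064 × 150%/7⌋ = $32,370. Book value $118,694.
Year 4: ⌊$118,694 × 150%/7⌋ = $25,434. Book value $93,260.
Year 5: ⌊$93,260 × 150%/7⌋ = $19,984. Book value $73,276.
Year 6: ⌊$73,276 × 150%/7⌋ = $15,702. Book value $57,574.

$15,702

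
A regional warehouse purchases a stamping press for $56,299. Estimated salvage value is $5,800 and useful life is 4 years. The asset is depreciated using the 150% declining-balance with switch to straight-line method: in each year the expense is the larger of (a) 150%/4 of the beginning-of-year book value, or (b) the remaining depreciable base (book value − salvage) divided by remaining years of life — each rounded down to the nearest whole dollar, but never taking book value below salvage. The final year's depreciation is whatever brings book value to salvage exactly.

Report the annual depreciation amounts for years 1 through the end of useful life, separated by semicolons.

$21,112; $13,195; $8,247; $7,945

Depreciable base = $56,299 − $5,800 = $50,499.
Year 1: DB = ⌊$56,299 × 150%/4⌋ = $21,112; SL = ⌊$50,499/4⌋ = $12,624 → take DB $21,112. Book value $35,187.
Year 2: DB = ⌊$35,187 × 150%/4⌋ = $13,195; SL = ⌊$29,387/3⌋ = $9,795 → take DB $13,195. Book value $21,992.
Year 3: DB = ⌊$21,992 × 150%/4⌋ = $8,247; SL = ⌊$16,192/2⌋ = $8,096 → take DB $8,247. Book value $13,745.
Year 4 (final): $13,745 − $5,800 = $7,945. Book value $5,800.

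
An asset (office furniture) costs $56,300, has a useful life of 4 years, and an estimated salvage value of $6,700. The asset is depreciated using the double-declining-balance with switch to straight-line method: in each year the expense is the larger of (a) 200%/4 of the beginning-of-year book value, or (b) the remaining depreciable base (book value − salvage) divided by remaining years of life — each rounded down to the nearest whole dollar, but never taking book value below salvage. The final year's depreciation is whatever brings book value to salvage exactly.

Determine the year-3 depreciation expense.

$7,037

Depreciable base = $56,300 − $6,700 = $49,600.
Year 1: DB = ⌊$56,300 × 200%/4⌋ = $28,150; SL = ⌊$49,600/4⌋ = $12,400 → take DB $28,150. Book value $28,150.
Year 2: DB = ⌊$28,150 × 200%/4⌋ = $14,075; SL = ⌊$21,450/3⌋ = $7,150 → take DB $14,075. Book value $14,075.
Year 3: DB = ⌊$14,075 × 200%/4⌋ = $7,037; SL = ⌊$7,375/2⌋ = $3,687 → take DB $7,037. Book value $7,038.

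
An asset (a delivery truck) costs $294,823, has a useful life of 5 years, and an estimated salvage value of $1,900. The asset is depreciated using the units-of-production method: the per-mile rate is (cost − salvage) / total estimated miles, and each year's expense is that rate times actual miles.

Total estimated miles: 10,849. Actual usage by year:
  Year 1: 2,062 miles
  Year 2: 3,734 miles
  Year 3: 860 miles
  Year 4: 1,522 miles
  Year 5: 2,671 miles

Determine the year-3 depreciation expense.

Depreciable base = $294,823 − $1,900 = $292,923.
Rate = $292,923 / 10,849 miles = $27 per mile.
Year 1: 2,062 × $27 = $55,674. Book value $239,149.
Year 2: 3,734 × $27 = $100,818. Book value $138,331.
Year 3: 860 × $27 = $23,220. Book value $115,111.

$23,220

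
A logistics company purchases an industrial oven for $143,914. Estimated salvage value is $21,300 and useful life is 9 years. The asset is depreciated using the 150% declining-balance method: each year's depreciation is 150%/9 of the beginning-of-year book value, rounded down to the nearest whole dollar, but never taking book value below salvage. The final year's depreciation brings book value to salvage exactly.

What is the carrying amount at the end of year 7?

Depreciable base = $143,914 − $21,300 = $122,614.
Year 1: ⌊$143,914 × 150%/9⌋ = $23,985. Book value $119,929.
Year 2: ⌊$119,929 × 150%/9⌋ = $19,988. Book value $99,941.
Year 3: ⌊$99,941 × 150%/9⌋ = $16,656. Book value $83,285.
Year 4: ⌊$83,285 × 150%/9⌋ = $13,880. Book value $69,405.
Year 5: ⌊$69,405 × 150%/9⌋ = $11,567. Book value $57,838.
Year 6: ⌊$57,838 × 150%/9⌋ = $9,639. Book value $48,199.
Year 7: ⌊$48,199 × 150%/9⌋ = $8,033. Book value $40,166.

$40,166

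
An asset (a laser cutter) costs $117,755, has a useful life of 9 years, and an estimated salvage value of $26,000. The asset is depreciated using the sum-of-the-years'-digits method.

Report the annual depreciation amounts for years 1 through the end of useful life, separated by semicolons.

$18,351; $16,312; $14,273; $12,234; $10,195; $8,156; $6,117; $4,078; $2,039

Depreciable base = $117,755 − $26,000 = $91,755.
Sum of the years' digits = 9+8+7+6+5+4+3+2+1 = 45.
Year 1: $91,755 × 9/45 = $18,351. Book value $99,404.
Year 2: $91,755 × 8/45 = $16,312. Book value $83,092.
Year 3: $91,755 × 7/45 = $14,273. Book value $68,819.
Year 4: $91,755 × 6/45 = $12,234. Book value $56,585.
Year 5: $91,755 × 5/45 = $10,195. Book value $46,390.
Year 6: $91,755 × 4/45 = $8,156. Book value $38,234.
Year 7: $91,755 × 3/45 = $6,117. Book value $32,117.
Year 8: $91,755 × 2/45 = $4,078. Book value $28,039.
Year 9: $91,755 × 1/45 = $2,039. Book value $26,000.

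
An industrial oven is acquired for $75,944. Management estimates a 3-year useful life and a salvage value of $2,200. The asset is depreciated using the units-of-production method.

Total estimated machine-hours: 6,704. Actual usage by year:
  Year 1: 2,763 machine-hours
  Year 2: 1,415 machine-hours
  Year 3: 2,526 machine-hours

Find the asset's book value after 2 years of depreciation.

Depreciable base = $75,944 − $2,200 = $73,744.
Rate = $73,744 / 6,704 machine-hours = $11 per machine-hour.
Year 1: 2,763 × $11 = $30,393. Book value $45,551.
Year 2: 1,415 × $11 = $15,565. Book value $29,986.

$29,986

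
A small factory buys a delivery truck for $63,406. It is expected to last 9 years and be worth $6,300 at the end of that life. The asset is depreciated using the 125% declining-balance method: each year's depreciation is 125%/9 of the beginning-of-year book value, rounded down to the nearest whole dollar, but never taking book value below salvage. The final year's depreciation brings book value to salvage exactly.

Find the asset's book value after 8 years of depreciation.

$19,171

Depreciable base = $63,406 − $6,300 = $57,106.
Year 1: ⌊$63,406 × 125%/9⌋ = $8,806. Book value $54,600.
Year 2: ⌊$54,600 × 125%/9⌋ = $7,583. Book value $47,017.
Year 3: ⌊$47,017 × 125%/9⌋ = $6,530. Book value $40,487.
Year 4: ⌊$40,487 × 125%/9⌋ = $5,623. Book value $34,864.
Year 5: ⌊$34,864 × 125%/9⌋ = $4,842. Book value $30,022.
Year 6: ⌊$30,022 × 125%/9⌋ = $4,169. Book value $25,853.
Year 7: ⌊$25,853 × 125%/9⌋ = $3,590. Book value $22,263.
Year 8: ⌊$22,263 × 125%/9⌋ = $3,092. Book value $19,171.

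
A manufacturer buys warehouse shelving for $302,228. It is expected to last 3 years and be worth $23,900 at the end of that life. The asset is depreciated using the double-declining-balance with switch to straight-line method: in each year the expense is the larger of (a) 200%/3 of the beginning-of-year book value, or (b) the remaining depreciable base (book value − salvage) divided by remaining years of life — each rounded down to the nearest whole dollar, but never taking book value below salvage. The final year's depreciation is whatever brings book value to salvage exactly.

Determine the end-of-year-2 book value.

$33,581

Depreciable base = $302,228 − $23,900 = $278,328.
Year 1: DB = ⌊$302,228 × 200%/3⌋ = $201,485; SL = ⌊$278,328/3⌋ = $92,776 → take DB $201,485. Book value $100,743.
Year 2: DB = ⌊$100,743 × 200%/3⌋ = $67,162; SL = ⌊$76,843/2⌋ = $38,421 → take DB $67,162. Book value $33,581.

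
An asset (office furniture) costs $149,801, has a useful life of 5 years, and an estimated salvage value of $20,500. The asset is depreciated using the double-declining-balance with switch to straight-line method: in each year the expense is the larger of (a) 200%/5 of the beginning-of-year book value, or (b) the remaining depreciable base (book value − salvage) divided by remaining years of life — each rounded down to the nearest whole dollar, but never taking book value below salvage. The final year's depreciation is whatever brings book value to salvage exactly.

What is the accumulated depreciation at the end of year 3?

$117,443

Depreciable base = $149,801 − $20,500 = $129,301.
Year 1: DB = ⌊$149,801 × 200%/5⌋ = $59,920; SL = ⌊$129,301/5⌋ = $25,860 → take DB $59,920. Book value $89,881.
Year 2: DB = ⌊$89,881 × 200%/5⌋ = $35,952; SL = ⌊$69,381/4⌋ = $17,345 → take DB $35,952. Book value $53,929.
Year 3: DB = ⌊$53,929 × 200%/5⌋ = $21,571; SL = ⌊$33,429/3⌋ = $11,143 → take DB $21,571. Book value $32,358.
Accumulated through year 3 = $149,801 − $32,358 = $117,443.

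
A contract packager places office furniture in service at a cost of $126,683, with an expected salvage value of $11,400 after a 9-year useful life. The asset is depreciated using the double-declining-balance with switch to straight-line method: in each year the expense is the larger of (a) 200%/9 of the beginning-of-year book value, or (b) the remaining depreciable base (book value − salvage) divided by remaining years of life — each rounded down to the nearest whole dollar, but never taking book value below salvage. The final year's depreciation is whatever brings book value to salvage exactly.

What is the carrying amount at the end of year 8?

Depreciable base = $126,683 − $11,400 = $115,283.
Year 1: DB = ⌊$126,683 × 200%/9⌋ = $28,151; SL = ⌊$115,283/9⌋ = $12,809 → take DB $28,151. Book value $98,532.
Year 2: DB = ⌊$98,532 × 200%/9⌋ = $21,896; SL = ⌊$87,132/8⌋ = $10,891 → take DB $21,896. Book value $76,636.
Year 3: DB = ⌊$76,636 × 200%/9⌋ = $17,030; SL = ⌊$65,236/7⌋ = $9,319 → take DB $17,030. Book value $59,606.
Year 4: DB = ⌊$59,606 × 200%/9⌋ = $13,245; SL = ⌊$48,206/6⌋ = $8,034 → take DB $13,245. Book value $46,361.
Year 5: DB = ⌊$46,361 × 200%/9⌋ = $10,302; SL = ⌊$34,961/5⌋ = $6,992 → take DB $10,302. Book value $36,059.
Year 6: DB = ⌊$36,059 × 200%/9⌋ = $8,013; SL = ⌊$24,659/4⌋ = $6,164 → take DB $8,013. Book value $28,046.
Year 7: DB = ⌊$28,046 × 200%/9⌋ = $6,232; SL = ⌊$16,646/3⌋ = $5,548 → take DB $6,232. Book value $21,814.
Year 8: DB = ⌊$21,814 × 200%/9⌋ = $4,847; SL = ⌊$10,414/2⌋ = $5,207 → take SL $5,207. Book value $16,607.

$16,607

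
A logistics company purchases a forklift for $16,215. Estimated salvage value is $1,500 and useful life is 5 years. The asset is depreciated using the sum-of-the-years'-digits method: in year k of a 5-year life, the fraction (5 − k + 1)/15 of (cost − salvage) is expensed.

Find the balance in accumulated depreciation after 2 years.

$8,829

Depreciable base = $16,215 − $1,500 = $14,715.
Sum of the years' digits = 5+4+3+2+1 = 15.
Year 1: $14,715 × 5/15 = $4,905. Book value $11,310.
Year 2: $14,715 × 4/15 = $3,924. Book value $7,386.
Accumulated through year 2 = $16,215 − $7,386 = $8,829.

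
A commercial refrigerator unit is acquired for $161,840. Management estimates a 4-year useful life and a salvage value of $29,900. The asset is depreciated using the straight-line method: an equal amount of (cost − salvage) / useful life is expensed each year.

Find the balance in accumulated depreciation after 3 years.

$98,955

Depreciable base = $161,840 − $29,900 = $131,940.
Annual expense = $131,940 / 4 = $32,985.
End of year 1: book value $128,855.
End of year 2: book value $95,870.
End of year 3: book value $62,885.
Accumulated through year 3 = $161,840 − $62,885 = $98,955.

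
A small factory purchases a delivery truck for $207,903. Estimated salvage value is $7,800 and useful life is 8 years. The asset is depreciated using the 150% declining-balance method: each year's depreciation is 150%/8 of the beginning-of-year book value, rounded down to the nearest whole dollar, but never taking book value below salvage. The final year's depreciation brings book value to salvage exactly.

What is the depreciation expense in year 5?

$16,988

Depreciable base = $207,903 − $7,800 = $200,103.
Year 1: ⌊$207,903 × 150%/8⌋ = $38,981. Book value $168,922.
Year 2: ⌊$168,922 × 150%/8⌋ = $31,672. Book value $137,250.
Year 3: ⌊$137,250 × 150%/8⌋ = $25,734. Book value $111,516.
Year 4: ⌊$111,516 × 150%/8⌋ = $20,909. Book value $90,607.
Year 5: ⌊$90,607 × 150%/8⌋ = $16,988. Book value $73,619.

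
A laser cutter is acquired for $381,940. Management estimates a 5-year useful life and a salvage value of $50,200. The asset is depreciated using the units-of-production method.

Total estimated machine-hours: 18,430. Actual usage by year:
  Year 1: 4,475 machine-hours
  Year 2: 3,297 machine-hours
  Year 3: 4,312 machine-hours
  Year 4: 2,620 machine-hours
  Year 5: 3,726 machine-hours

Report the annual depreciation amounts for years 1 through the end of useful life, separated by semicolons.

Depreciable base = $381,940 − $50,200 = $331,740.
Rate = $331,740 / 18,430 machine-hours = $18 per machine-hour.
Year 1: 4,475 × $18 = $80,550. Book value $301,390.
Year 2: 3,297 × $18 = $59,346. Book value $242,044.
Year 3: 4,312 × $18 = $77,616. Book value $164,428.
Year 4: 2,620 × $18 = $47,160. Book value $117,268.
Year 5: 3,726 × $18 = $67,068. Book value $50,200.

$80,550; $59,346; $77,616; $47,160; $67,068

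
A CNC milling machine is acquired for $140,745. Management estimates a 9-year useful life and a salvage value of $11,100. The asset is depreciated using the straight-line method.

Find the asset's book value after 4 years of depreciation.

$83,125

Depreciable base = $140,745 − $11,100 = $129,645.
Annual expense = $129,645 / 9 = $14,405.
End of year 1: book value $126,340.
End of year 2: book value $111,935.
End of year 3: book value $97,530.
End of year 4: book value $83,125.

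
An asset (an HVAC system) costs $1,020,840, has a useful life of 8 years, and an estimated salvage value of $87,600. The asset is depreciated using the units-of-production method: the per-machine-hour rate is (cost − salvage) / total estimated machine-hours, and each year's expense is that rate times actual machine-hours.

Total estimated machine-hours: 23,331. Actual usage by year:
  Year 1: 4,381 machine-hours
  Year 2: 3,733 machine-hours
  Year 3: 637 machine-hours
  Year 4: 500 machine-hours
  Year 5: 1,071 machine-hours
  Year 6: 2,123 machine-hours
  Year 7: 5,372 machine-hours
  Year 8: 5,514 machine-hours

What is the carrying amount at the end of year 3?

Depreciable base = $1,020,840 − $87,600 = $933,240.
Rate = $933,240 / 23,331 machine-hours = $40 per machine-hour.
Year 1: 4,381 × $40 = $175,240. Book value $845,600.
Year 2: 3,733 × $40 = $149,320. Book value $696,280.
Year 3: 637 × $40 = $25,480. Book value $670,800.

$670,800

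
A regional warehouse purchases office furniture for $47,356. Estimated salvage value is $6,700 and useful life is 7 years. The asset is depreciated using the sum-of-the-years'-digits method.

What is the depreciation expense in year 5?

$4,356

Depreciable base = $47,356 − $6,700 = $40,656.
Sum of the years' digits = 7+6+5+4+3+2+1 = 28.
Year 1: $40,656 × 7/28 = $10,164. Book value $37,192.
Year 2: $40,656 × 6/28 = $8,712. Book value $28,480.
Year 3: $40,656 × 5/28 = $7,260. Book value $21,220.
Year 4: $40,656 × 4/28 = $5,808. Book value $15,412.
Year 5: $40,656 × 3/28 = $4,356. Book value $11,056.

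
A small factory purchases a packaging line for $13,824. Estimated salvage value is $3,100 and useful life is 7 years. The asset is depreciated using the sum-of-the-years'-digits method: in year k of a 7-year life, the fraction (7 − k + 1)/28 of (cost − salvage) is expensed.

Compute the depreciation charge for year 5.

$1,149

Depreciable base = $13,824 − $3,100 = $10,724.
Sum of the years' digits = 7+6+5+4+3+2+1 = 28.
Year 1: $10,724 × 7/28 = $2,681. Book value $11,143.
Year 2: $10,724 × 6/28 = $2,298. Book value $8,845.
Year 3: $10,724 × 5/28 = $1,915. Book value $6,930.
Year 4: $10,724 × 4/28 = $1,532. Book value $5,398.
Year 5: $10,724 × 3/28 = $1,149. Book value $4,249.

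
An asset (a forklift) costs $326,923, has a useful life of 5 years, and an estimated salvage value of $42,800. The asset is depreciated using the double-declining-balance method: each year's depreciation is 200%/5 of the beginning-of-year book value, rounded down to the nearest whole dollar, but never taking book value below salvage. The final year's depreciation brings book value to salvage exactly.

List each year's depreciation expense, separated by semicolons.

$130,769; $78,461; $47,077; $27,816; $0

Depreciable base = $326,923 − $42,800 = $284,123.
Year 1: ⌊$326,923 × 200%/5⌋ = $130,769. Book value $196,154.
Year 2: ⌊$196,154 × 200%/5⌋ = $78,461. Book value $117,693.
Year 3: ⌊$117,693 × 200%/5⌋ = $47,077. Book value $70,616.
Year 4: ⌊$70,616 × 200%/5⌋ = $28,246, capped at $27,816. Book value $42,800.
Year 5 (final): $42,800 − $42,800 = $0. Book value $42,800.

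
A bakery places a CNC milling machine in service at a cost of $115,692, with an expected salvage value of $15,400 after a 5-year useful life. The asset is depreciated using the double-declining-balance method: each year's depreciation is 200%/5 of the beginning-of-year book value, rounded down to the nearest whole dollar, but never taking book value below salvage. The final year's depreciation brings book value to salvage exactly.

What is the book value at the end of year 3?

Depreciable base = $115,692 − $15,400 = $100,292.
Year 1: ⌊$115,692 × 200%/5⌋ = $46,276. Book value $69,416.
Year 2: ⌊$69,416 × 200%/5⌋ = $27,766. Book value $41,650.
Year 3: ⌊$41,650 × 200%/5⌋ = $16,660. Book value $24,990.

$24,990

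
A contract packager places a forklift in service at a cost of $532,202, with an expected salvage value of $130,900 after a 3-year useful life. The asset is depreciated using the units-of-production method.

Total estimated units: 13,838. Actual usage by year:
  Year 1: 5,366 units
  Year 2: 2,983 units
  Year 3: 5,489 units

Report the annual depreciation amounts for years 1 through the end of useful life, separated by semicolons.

Depreciable base = $532,202 − $130,900 = $401,302.
Rate = $401,302 / 13,838 units = $29 per unit.
Year 1: 5,366 × $29 = $155,614. Book value $376,588.
Year 2: 2,983 × $29 = $86,507. Book value $290,081.
Year 3: 5,489 × $29 = $159,181. Book value $130,900.

$155,614; $86,507; $159,181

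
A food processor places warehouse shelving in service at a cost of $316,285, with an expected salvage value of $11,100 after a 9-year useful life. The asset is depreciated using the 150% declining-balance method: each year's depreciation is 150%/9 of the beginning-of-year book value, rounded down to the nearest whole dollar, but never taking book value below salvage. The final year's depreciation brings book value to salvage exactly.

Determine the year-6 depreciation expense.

Depreciable base = $316,285 − $11,100 = $305,185.
Year 1: ⌊$316,285 × 150%/9⌋ = $52,714. Book value $263,571.
Year 2: ⌊$263,571 × 150%/9⌋ = $43,928. Book value $219,643.
Year 3: ⌊$219,643 × 150%/9⌋ = $36,607. Book value $183,036.
Year 4: ⌊$183,036 × 150%/9⌋ = $30,506. Book value $152,530.
Year 5: ⌊$152,530 × 150%/9⌋ = $25,421. Book value $127,109.
Year 6: ⌊$127,109 × 150%/9⌋ = $21,184. Book value $105,925.

$21,184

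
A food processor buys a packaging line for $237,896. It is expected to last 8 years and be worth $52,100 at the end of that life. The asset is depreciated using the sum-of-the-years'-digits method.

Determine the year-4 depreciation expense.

$25,805

Depreciable base = $237,896 − $52,100 = $185,796.
Sum of the years' digits = 8+7+6+5+4+3+2+1 = 36.
Year 1: $185,796 × 8/36 = $41,288. Book value $196,608.
Year 2: $185,796 × 7/36 = $36,127. Book value $160,481.
Year 3: $185,796 × 6/36 = $30,966. Book value $129,515.
Year 4: $185,796 × 5/36 = $25,805. Book value $103,710.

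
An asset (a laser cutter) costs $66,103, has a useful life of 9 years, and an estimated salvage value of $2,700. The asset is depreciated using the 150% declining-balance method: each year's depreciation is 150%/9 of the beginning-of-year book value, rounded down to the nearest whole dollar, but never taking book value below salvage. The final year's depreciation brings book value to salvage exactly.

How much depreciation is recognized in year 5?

$5,313

Depreciable base = $66,103 − $2,700 = $63,403.
Year 1: ⌊$66,103 × 150%/9⌋ = $11,017. Book value $55,086.
Year 2: ⌊$55,086 × 150%/9⌋ = $9,181. Book value $45,905.
Year 3: ⌊$45,905 × 150%/9⌋ = $7,650. Book value $38,255.
Year 4: ⌊$38,255 × 150%/9⌋ = $6,375. Book value $31,880.
Year 5: ⌊$31,880 × 150%/9⌋ = $5,313. Book value $26,567.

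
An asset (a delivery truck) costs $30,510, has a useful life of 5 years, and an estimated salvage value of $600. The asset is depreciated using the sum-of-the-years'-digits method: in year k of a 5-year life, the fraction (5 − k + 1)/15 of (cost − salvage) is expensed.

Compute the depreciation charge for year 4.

$3,988

Depreciable base = $30,510 − $600 = $29,910.
Sum of the years' digits = 5+4+3+2+1 = 15.
Year 1: $29,910 × 5/15 = $9,970. Book value $20,540.
Year 2: $29,910 × 4/15 = $7,976. Book value $12,564.
Year 3: $29,910 × 3/15 = $5,982. Book value $6,582.
Year 4: $29,910 × 2/15 = $3,988. Book value $2,594.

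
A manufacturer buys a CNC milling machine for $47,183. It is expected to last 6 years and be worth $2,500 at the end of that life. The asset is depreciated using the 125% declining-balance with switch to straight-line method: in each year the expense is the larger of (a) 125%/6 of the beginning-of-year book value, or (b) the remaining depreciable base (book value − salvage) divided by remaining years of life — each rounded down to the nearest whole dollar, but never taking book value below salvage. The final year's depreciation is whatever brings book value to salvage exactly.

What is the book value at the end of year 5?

$9,268

Depreciable base = $47,183 − $2,500 = $44,683.
Year 1: DB = ⌊$47,183 × 125%/6⌋ = $9,829; SL = ⌊$44,683/6⌋ = $7,447 → take DB $9,829. Book value $37,354.
Year 2: DB = ⌊$37,354 × 125%/6⌋ = $7,782; SL = ⌊$34,854/5⌋ = $6,970 → take DB $7,782. Book value $29,572.
Year 3: DB = ⌊$29,572 × 125%/6⌋ = $6,160; SL = ⌊$27,072/4⌋ = $6,768 → take SL $6,768. Book value $22,804.
Year 4: DB = ⌊$22,804 × 125%/6⌋ = $4,750; SL = ⌊$20,304/3⌋ = $6,768 → take SL $6,768. Book value $16,036.
Year 5: DB = ⌊$16,036 × 125%/6⌋ = $3,340; SL = ⌊$13,536/2⌋ = $6,768 → take SL $6,768. Book value $9,268.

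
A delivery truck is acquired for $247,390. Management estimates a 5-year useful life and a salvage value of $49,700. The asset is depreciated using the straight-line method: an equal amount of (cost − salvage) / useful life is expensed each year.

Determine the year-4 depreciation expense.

Depreciable base = $247,390 − $49,700 = $197,690.
Annual expense = $197,690 / 5 = $39,538.

$39,538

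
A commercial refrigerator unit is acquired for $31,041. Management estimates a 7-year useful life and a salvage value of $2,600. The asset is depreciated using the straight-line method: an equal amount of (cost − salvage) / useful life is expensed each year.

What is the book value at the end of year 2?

$22,915

Depreciable base = $31,041 − $2,600 = $28,441.
Annual expense = $28,441 / 7 = $4,063.
End of year 1: book value $26,978.
End of year 2: book value $22,915.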